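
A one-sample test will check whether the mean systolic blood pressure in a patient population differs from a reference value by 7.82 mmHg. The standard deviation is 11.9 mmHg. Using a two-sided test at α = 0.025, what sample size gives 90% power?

29

For a one-sample z-test, n = ((z_{α/2} + z_β)·σ/δ)².
z_{α/2} = 2.241 (two-sided α = 0.025); z_β = 1.282 (power 90% → β = 0.1).
n = (3.523 × 11.9 / 7.82)² = 28.74
Round up: n = 29.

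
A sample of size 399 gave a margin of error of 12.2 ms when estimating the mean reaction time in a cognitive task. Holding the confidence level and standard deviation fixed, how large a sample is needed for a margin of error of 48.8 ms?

Margin of error scales as 1/√n, so n₂ = n₁·(E₁/E₂)².
n₂ = 399 × (12.2/48.8)² = 399 × 0.0625 = 24.94
Round up: n₂ = 25.

25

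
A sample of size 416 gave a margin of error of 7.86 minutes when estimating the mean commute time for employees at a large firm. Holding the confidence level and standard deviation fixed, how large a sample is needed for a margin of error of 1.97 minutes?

Margin of error scales as 1/√n, so n₂ = n₁·(E₁/E₂)².
n₂ = 416 × (7.86/1.97)² = 416 × 15.92 = 6622.72
Round up: n₂ = 6623.

6623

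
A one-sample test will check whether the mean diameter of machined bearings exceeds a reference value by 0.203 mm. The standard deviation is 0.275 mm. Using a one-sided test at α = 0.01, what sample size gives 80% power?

For a one-sample z-test, n = ((z_α + z_β)·σ/δ)².
z_α = 2.326 (one-sided α = 0.01); z_β = 0.842 (power 80% → β = 0.2).
n = (3.168 × 0.275 / 0.203)² = 18.42
Round up: n = 19.

19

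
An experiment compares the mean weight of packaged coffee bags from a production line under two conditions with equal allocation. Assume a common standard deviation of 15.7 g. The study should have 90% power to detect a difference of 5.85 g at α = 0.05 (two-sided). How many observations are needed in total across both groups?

304 total

For two equal groups, n per group = 2·((z_{α/2} + z_β)·σ/δ)².
z_{α/2} = 1.960; z_β = 1.282 (power 90%).
n = 2 × (3.242 × 15.7 / 5.85)² = 2 × 75.70 = 151.40
Round up: n = 152 per group.
Total across both groups: 2 × 152 = 304.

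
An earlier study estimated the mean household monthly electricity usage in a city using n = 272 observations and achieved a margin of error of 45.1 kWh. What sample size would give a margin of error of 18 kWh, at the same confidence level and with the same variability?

n = 1708

Margin of error scales as 1/√n, so n₂ = n₁·(E₁/E₂)².
n₂ = 272 × (45.1/18)² = 272 × 6.278 = 1707.62
Round up: n₂ = 1708.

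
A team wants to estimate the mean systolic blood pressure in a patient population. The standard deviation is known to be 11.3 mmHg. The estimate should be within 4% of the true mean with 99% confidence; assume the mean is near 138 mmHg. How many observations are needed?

28

For a mean, the margin of error is E = z·σ/√n, so n = (zσ/E)².
At 99% confidence, z = 2.576.
E = 4% of 138 = 5.52 mmHg.
n = (2.576 × 11.3 / 5.52)² = 27.81
Round up: n = 28.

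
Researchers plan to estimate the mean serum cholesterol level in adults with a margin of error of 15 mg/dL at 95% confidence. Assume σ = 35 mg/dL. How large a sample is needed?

21

For a mean, the margin of error is E = z·σ/√n, so n = (zσ/E)².
At 95% confidence, z = 1.960.
n = (1.960 × 35 / 15)² = 20.92
Round up: n = 21.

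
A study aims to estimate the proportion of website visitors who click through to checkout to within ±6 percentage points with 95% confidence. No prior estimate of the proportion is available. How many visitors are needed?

267

For a proportion with margin E = 0.06 at 95% confidence, z = 1.960.
With no prior estimate, use p = 0.5, which maximizes p(1−p) at 0.25.
n = 0.25 × (z/E)² = 0.25 × (1.960/0.06)² = 266.78
Round up: n = 267.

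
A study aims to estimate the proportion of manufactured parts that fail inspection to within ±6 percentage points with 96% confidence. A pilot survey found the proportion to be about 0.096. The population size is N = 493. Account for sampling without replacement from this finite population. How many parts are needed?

For a proportion with margin E = 0.06 at 96% confidence, z = 2.054.
n = p̂(1−p̂)(z/E)² = 0.096 × 0.904 × (2.054/0.06)² = 101.70 — call this n₀.
Finite-population correction with N = 493: n = n₀ / (1 + (n₀−1)/N) = 101.70 / 1.204 = 84.47
Round up: n = 85.

85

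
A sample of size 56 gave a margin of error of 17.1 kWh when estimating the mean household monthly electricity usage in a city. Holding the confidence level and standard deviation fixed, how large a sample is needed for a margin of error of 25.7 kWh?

n = 25

Margin of error scales as 1/√n, so n₂ = n₁·(E₁/E₂)².
n₂ = 56 × (17.1/25.7)² = 56 × 0.4427 = 24.79
Round up: n₂ = 25.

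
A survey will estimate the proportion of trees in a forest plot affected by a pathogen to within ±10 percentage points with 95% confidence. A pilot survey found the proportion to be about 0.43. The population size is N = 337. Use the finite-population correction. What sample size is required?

For a proportion with margin E = 0.1 at 95% confidence, z = 1.960.
n = p̂(1−p̂)(z/E)² = 0.43 × 0.57 × (1.960/0.1)² = 94.16 — call this n₀.
Finite-population correction with N = 337: n = n₀ / (1 + (n₀−1)/N) = 94.16 / 1.276 = 73.79
Round up: n = 74.

74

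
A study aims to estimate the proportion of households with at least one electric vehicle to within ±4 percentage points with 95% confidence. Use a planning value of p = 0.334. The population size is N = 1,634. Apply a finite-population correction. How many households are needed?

n = 403

For a proportion with margin E = 0.04 at 95% confidence, z = 1.960.
n = p̂(1−p̂)(z/E)² = 0.334 × 0.666 × (1.960/0.04)² = 534.09 — call this n₀.
Finite-population correction with N = 1,634: n = n₀ / (1 + (n₀−1)/N) = 534.09 / 1.326 = 402.78
Round up: n = 403.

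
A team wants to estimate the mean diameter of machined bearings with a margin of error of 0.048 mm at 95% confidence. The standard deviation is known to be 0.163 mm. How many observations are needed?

For a mean, the margin of error is E = z·σ/√n, so n = (zσ/E)².
At 95% confidence, z = 1.960.
n = (1.960 × 0.163 / 0.048)² = 44.30
Round up: n = 45.

45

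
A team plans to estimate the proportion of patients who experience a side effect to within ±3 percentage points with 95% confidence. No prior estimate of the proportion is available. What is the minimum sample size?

n = 1068

For a proportion with margin E = 0.03 at 95% confidence, z = 1.960.
With no prior estimate, use p = 0.5, which maximizes p(1−p) at 0.25.
n = 0.25 × (z/E)² = 0.25 × (1.960/0.03)² = 1067.11
Round up: n = 1068.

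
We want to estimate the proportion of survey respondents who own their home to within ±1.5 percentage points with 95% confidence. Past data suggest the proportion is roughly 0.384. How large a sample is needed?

4039

For a proportion with margin E = 0.015 at 95% confidence, z = 1.960.
n = p̂(1−p̂)(z/E)² = 0.384 × 0.616 × (1.960/0.015)² = 4038.70
Round up: n = 4039.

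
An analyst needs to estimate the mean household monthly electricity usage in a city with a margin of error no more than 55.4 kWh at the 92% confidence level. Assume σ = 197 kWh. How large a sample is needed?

39

For a mean, the margin of error is E = z·σ/√n, so n = (zσ/E)².
At 92% confidence, z = 1.751.
n = (1.751 × 197 / 55.4)² = 38.77
Round up: n = 39.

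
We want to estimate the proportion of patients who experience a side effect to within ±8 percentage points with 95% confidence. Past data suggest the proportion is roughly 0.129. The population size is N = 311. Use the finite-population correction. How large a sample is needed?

For a proportion with margin E = 0.08 at 95% confidence, z = 1.960.
n = p̂(1−p̂)(z/E)² = 0.129 × 0.871 × (1.960/0.08)² = 67.44 — call this n₀.
Finite-population correction with N = 311: n = n₀ / (1 + (n₀−1)/N) = 67.44 / 1.214 = 55.55
Round up: n = 56.

56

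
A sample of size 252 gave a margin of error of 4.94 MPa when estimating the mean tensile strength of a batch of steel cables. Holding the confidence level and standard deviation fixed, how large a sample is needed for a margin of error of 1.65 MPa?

n = 2259

Margin of error scales as 1/√n, so n₂ = n₁·(E₁/E₂)².
n₂ = 252 × (4.94/1.65)² = 252 × 8.964 = 2258.93
Round up: n₂ = 2259.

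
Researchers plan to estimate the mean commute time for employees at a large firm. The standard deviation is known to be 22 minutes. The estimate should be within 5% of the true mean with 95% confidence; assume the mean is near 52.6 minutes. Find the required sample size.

For a mean, the margin of error is E = z·σ/√n, so n = (zσ/E)².
At 95% confidence, z = 1.960.
E = 5% of 52.6 = 2.63 minutes.
n = (1.960 × 22 / 2.63)² = 268.81
Round up: n = 269.

269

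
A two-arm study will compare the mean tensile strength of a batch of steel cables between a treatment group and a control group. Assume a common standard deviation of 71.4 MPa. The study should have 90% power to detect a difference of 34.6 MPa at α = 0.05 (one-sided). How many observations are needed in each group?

For two equal groups, n per group = 2·((z_α + z_β)·σ/δ)².
z_α = 1.645; z_β = 1.282 (power 90%).
n = 2 × (2.927 × 71.4 / 34.6)² = 2 × 36.48 = 72.96
Round up: n = 73 per group.

73 per group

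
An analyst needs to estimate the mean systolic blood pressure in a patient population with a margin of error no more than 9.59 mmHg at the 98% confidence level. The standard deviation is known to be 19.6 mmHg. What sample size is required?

For a mean, the margin of error is E = z·σ/√n, so n = (zσ/E)².
At 98% confidence, z = 2.326.
n = (2.326 × 19.6 / 9.59)² = 22.60
Round up: n = 23.

23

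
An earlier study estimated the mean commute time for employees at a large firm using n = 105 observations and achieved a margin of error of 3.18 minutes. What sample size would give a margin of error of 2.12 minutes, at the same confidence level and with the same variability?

n = 237

Margin of error scales as 1/√n, so n₂ = n₁·(E₁/E₂)².
n₂ = 105 × (3.18/2.12)² = 105 × 2.25 = 236.25
Round up: n₂ = 237.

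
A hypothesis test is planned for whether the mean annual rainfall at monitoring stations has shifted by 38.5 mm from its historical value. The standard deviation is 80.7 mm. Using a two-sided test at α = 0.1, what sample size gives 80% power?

28

For a one-sample z-test, n = ((z_{α/2} + z_β)·σ/δ)².
z_{α/2} = 1.645 (two-sided α = 0.1); z_β = 0.842 (power 80% → β = 0.2).
n = (2.487 × 80.7 / 38.5)² = 27.18
Round up: n = 28.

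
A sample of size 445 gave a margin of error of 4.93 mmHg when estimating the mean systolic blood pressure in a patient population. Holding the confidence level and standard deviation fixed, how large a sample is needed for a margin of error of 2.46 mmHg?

1788

Margin of error scales as 1/√n, so n₂ = n₁·(E₁/E₂)².
n₂ = 445 × (4.93/2.46)² = 445 × 4.016 = 1787.12
Round up: n₂ = 1788.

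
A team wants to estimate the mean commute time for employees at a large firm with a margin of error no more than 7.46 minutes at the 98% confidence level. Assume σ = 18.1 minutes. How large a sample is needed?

For a mean, the margin of error is E = z·σ/√n, so n = (zσ/E)².
At 98% confidence, z = 2.326.
n = (2.326 × 18.1 / 7.46)² = 31.85
Round up: n = 32.

32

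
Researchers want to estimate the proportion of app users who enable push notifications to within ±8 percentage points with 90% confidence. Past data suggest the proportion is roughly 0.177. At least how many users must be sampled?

For a proportion with margin E = 0.08 at 90% confidence, z = 1.645.
n = p̂(1−p̂)(z/E)² = 0.177 × 0.823 × (1.645/0.08)² = 61.59
Round up: n = 62.

62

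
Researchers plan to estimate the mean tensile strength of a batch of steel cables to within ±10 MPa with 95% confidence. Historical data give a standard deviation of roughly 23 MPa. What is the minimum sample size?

21

For a mean, the margin of error is E = z·σ/√n, so n = (zσ/E)².
At 95% confidence, z = 1.960.
n = (1.960 × 23 / 10)² = 20.32
Round up: n = 21.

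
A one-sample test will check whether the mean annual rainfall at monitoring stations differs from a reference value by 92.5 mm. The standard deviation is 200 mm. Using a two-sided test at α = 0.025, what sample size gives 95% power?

For a one-sample z-test, n = ((z_{α/2} + z_β)·σ/δ)².
z_{α/2} = 2.241 (two-sided α = 0.025); z_β = 1.645 (power 95% → β = 0.05).
n = (3.886 × 200 / 92.5)² = 70.60
Round up: n = 71.

71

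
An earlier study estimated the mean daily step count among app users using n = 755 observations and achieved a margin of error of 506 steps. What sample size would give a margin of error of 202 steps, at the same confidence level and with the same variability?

Margin of error scales as 1/√n, so n₂ = n₁·(E₁/E₂)².
n₂ = 755 × (506/202)² = 755 × 6.275 = 4737.62
Round up: n₂ = 4738.

n = 4738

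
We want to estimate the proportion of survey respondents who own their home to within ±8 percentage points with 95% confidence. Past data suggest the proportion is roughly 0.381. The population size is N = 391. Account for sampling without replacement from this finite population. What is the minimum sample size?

105

For a proportion with margin E = 0.08 at 95% confidence, z = 1.960.
n = p̂(1−p̂)(z/E)² = 0.381 × 0.619 × (1.960/0.08)² = 141.56 — call this n₀.
Finite-population correction with N = 391: n = n₀ / (1 + (n₀−1)/N) = 141.56 / 1.359 = 104.16
Round up: n = 105.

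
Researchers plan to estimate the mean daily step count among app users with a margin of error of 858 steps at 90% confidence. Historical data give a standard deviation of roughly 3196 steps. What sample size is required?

For a mean, the margin of error is E = z·σ/√n, so n = (zσ/E)².
At 90% confidence, z = 1.645.
n = (1.645 × 3196 / 858)² = 37.55
Round up: n = 38.

38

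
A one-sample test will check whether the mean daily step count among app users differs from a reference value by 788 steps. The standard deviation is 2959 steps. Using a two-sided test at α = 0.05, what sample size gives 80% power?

111

For a one-sample z-test, n = ((z_{α/2} + z_β)·σ/δ)².
z_{α/2} = 1.960 (two-sided α = 0.05); z_β = 0.842 (power 80% → β = 0.2).
n = (2.802 × 2959 / 788)² = 110.71
Round up: n = 111.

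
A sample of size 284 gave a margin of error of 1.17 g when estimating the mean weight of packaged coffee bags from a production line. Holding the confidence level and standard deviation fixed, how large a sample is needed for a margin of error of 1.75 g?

Margin of error scales as 1/√n, so n₂ = n₁·(E₁/E₂)².
n₂ = 284 × (1.17/1.75)² = 284 × 0.447 = 126.95
Round up: n₂ = 127.

n = 127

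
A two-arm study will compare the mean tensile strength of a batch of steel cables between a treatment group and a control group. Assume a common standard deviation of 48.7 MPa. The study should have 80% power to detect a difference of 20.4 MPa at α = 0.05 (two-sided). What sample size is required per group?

90 per group

For two equal groups, n per group = 2·((z_{α/2} + z_β)·σ/δ)².
z_{α/2} = 1.960; z_β = 0.842 (power 80%).
n = 2 × (2.802 × 48.7 / 20.4)² = 2 × 44.74 = 89.48
Round up: n = 90 per group.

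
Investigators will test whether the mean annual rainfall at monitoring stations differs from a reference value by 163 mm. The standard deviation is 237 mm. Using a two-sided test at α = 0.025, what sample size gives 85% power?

23

For a one-sample z-test, n = ((z_{α/2} + z_β)·σ/δ)².
z_{α/2} = 2.241 (two-sided α = 0.025); z_β = 1.036 (power 85% → β = 0.15).
n = (3.277 × 237 / 163)² = 22.70
Round up: n = 23.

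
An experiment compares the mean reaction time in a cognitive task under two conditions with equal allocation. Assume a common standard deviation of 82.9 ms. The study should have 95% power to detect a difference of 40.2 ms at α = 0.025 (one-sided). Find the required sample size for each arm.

For two equal groups, n per group = 2·((z_α + z_β)·σ/δ)².
z_α = 1.960; z_β = 1.645 (power 95%).
n = 2 × (3.605 × 82.9 / 40.2)² = 2 × 55.27 = 110.54
Round up: n = 111 per group.

111 per group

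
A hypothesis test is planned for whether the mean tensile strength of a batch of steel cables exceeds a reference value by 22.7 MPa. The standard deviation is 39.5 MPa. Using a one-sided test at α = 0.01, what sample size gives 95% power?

For a one-sample z-test, n = ((z_α + z_β)·σ/δ)².
z_α = 2.326 (one-sided α = 0.01); z_β = 1.645 (power 95% → β = 0.05).
n = (3.971 × 39.5 / 22.7)² = 47.75
Round up: n = 48.

48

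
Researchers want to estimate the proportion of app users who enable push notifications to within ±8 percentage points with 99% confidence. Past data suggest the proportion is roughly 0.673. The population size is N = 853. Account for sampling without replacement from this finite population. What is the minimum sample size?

For a proportion with margin E = 0.08 at 99% confidence, z = 2.576.
n = p̂(1−p̂)(z/E)² = 0.673 × 0.327 × (2.576/0.08)² = 228.18 — call this n₀.
Finite-population correction with N = 853: n = n₀ / (1 + (n₀−1)/N) = 228.18 / 1.266 = 180.24
Round up: n = 181.

n = 181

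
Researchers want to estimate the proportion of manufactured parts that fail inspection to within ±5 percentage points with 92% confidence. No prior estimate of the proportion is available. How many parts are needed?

For a proportion with margin E = 0.05 at 92% confidence, z = 1.751.
With no prior estimate, use p = 0.5, which maximizes p(1−p) at 0.25.
n = 0.25 × (z/E)² = 0.25 × (1.751/0.05)² = 306.60
Round up: n = 307.

307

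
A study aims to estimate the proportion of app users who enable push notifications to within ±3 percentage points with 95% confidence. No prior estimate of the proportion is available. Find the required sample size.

1068

For a proportion with margin E = 0.03 at 95% confidence, z = 1.960.
With no prior estimate, use p = 0.5, which maximizes p(1−p) at 0.25.
n = 0.25 × (z/E)² = 0.25 × (1.960/0.03)² = 1067.11
Round up: n = 1068.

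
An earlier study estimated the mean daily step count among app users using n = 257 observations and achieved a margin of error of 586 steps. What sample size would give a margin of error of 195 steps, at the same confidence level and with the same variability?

Margin of error scales as 1/√n, so n₂ = n₁·(E₁/E₂)².
n₂ = 257 × (586/195)² = 257 × 9.031 = 2320.97
Round up: n₂ = 2321.

2321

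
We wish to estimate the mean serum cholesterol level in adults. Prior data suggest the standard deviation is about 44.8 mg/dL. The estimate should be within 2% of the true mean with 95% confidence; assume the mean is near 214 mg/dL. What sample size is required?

For a mean, the margin of error is E = z·σ/√n, so n = (zσ/E)².
At 95% confidence, z = 1.960.
E = 2% of 214 = 4.28 mg/dL.
n = (1.960 × 44.8 / 4.28)² = 420.90
Round up: n = 421.

421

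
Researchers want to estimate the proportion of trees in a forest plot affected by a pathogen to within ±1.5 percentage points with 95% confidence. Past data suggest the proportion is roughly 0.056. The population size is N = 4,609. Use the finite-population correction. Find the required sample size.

For a proportion with margin E = 0.015 at 95% confidence, z = 1.960.
n = p̂(1−p̂)(z/E)² = 0.056 × 0.944 × (1.960/0.015)² = 902.59 — call this n₀.
Finite-population correction with N = 4,609: n = n₀ / (1 + (n₀−1)/N) = 902.59 / 1.196 = 754.67
Round up: n = 755.

n = 755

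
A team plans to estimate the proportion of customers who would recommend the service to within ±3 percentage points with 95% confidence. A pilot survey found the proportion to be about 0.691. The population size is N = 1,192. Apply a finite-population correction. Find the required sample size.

517

For a proportion with margin E = 0.03 at 95% confidence, z = 1.960.
n = p̂(1−p̂)(z/E)² = 0.691 × 0.309 × (1.960/0.03)² = 911.39 — call this n₀.
Finite-population correction with N = 1,192: n = n₀ / (1 + (n₀−1)/N) = 911.39 / 1.764 = 516.66
Round up: n = 517.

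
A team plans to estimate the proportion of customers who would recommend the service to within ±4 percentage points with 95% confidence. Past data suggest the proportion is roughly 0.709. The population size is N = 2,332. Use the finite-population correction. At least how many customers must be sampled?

For a proportion with margin E = 0.04 at 95% confidence, z = 1.960.
n = p̂(1−p̂)(z/E)² = 0.709 × 0.291 × (1.960/0.04)² = 495.37 — call this n₀.
Finite-population correction with N = 2,332: n = n₀ / (1 + (n₀−1)/N) = 495.37 / 1.212 = 408.72
Round up: n = 409.

409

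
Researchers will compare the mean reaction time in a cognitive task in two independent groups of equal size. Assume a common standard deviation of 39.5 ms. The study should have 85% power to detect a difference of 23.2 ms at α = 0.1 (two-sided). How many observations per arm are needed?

42 per group

For two equal groups, n per group = 2·((z_{α/2} + z_β)·σ/δ)².
z_{α/2} = 1.645; z_β = 1.036 (power 85%).
n = 2 × (2.681 × 39.5 / 23.2)² = 2 × 20.84 = 41.68
Round up: n = 42 per group.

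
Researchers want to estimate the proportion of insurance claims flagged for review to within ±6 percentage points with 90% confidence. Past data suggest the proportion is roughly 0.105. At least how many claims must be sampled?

For a proportion with margin E = 0.06 at 90% confidence, z = 1.645.
n = p̂(1−p̂)(z/E)² = 0.105 × 0.895 × (1.645/0.06)² = 70.64
Round up: n = 71.

71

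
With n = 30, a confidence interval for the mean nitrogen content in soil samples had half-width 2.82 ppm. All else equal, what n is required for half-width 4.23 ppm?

14

Margin of error scales as 1/√n, so n₂ = n₁·(E₁/E₂)².
n₂ = 30 × (2.82/4.23)² = 30 × 0.4444 = 13.33
Round up: n₂ = 14.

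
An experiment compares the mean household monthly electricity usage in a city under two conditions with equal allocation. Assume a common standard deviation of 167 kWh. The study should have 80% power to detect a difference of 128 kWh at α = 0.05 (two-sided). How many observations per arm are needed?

For two equal groups, n per group = 2·((z_{α/2} + z_β)·σ/δ)².
z_{α/2} = 1.960; z_β = 0.842 (power 80%).
n = 2 × (2.802 × 167 / 128)² = 2 × 13.36 = 26.72
Round up: n = 27 per group.

27 per group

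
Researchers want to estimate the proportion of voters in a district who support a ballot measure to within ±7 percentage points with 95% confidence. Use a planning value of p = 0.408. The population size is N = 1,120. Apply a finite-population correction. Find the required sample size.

163

For a proportion with margin E = 0.07 at 95% confidence, z = 1.960.
n = p̂(1−p̂)(z/E)² = 0.408 × 0.592 × (1.960/0.07)² = 189.36 — call this n₀.
Finite-population correction with N = 1,120: n = n₀ / (1 + (n₀−1)/N) = 189.36 / 1.168 = 162.12
Round up: n = 163.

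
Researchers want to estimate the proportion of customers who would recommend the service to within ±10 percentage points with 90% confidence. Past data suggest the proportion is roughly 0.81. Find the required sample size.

For a proportion with margin E = 0.1 at 90% confidence, z = 1.645.
n = p̂(1−p̂)(z/E)² = 0.81 × 0.19 × (1.645/0.1)² = 41.65
Round up: n = 42.

42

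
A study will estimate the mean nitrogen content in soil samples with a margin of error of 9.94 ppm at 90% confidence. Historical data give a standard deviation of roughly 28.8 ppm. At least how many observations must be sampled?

For a mean, the margin of error is E = z·σ/√n, so n = (zσ/E)².
At 90% confidence, z = 1.645.
n = (1.645 × 28.8 / 9.94)² = 22.72
Round up: n = 23.

23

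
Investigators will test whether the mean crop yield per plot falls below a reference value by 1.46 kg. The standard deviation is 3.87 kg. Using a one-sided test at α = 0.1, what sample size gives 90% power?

47

For a one-sample z-test, n = ((z_α + z_β)·σ/δ)².
z_α = 1.282 (one-sided α = 0.1); z_β = 1.282 (power 90% → β = 0.1).
n = (2.564 × 3.87 / 1.46)² = 46.19
Round up: n = 47.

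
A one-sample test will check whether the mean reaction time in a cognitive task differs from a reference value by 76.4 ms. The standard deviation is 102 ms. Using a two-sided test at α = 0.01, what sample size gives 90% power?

27

For a one-sample z-test, n = ((z_{α/2} + z_β)·σ/δ)².
z_{α/2} = 2.576 (two-sided α = 0.01); z_β = 1.282 (power 90% → β = 0.1).
n = (3.858 × 102 / 76.4)² = 26.53
Round up: n = 27.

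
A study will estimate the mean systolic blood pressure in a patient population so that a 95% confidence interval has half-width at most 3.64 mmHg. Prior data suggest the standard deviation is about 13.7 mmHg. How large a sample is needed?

55

For a mean, the margin of error is E = z·σ/√n, so n = (zσ/E)².
At 95% confidence, z = 1.960.
n = (1.960 × 13.7 / 3.64)² = 54.42
Round up: n = 55.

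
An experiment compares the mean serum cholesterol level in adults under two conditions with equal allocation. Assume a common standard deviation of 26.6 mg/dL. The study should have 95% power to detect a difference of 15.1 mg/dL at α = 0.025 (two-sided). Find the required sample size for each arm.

For two equal groups, n per group = 2·((z_{α/2} + z_β)·σ/δ)².
z_{α/2} = 2.241; z_β = 1.645 (power 95%).
n = 2 × (3.886 × 26.6 / 15.1)² = 2 × 46.86 = 93.72
Round up: n = 94 per group.

94 per group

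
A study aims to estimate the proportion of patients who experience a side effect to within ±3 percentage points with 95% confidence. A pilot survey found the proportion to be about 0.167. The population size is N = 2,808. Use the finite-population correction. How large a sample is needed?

For a proportion with margin E = 0.03 at 95% confidence, z = 1.960.
n = p̂(1−p̂)(z/E)² = 0.167 × 0.833 × (1.960/0.03)² = 593.79 — call this n₀.
Finite-population correction with N = 2,808: n = n₀ / (1 + (n₀−1)/N) = 593.79 / 1.211 = 490.33
Round up: n = 491.

n = 491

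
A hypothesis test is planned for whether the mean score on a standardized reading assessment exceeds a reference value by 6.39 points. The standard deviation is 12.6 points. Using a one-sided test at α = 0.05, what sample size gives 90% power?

For a one-sample z-test, n = ((z_α + z_β)·σ/δ)².
z_α = 1.645 (one-sided α = 0.05); z_β = 1.282 (power 90% → β = 0.1).
n = (2.927 × 12.6 / 6.39)² = 33.31
Round up: n = 34.

34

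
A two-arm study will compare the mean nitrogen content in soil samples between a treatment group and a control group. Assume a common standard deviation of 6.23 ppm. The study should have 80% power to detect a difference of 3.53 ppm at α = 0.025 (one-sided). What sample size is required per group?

49 per group

For two equal groups, n per group = 2·((z_α + z_β)·σ/δ)².
z_α = 1.960; z_β = 0.842 (power 80%).
n = 2 × (2.802 × 6.23 / 3.53)² = 2 × 24.45 = 48.90
Round up: n = 49 per group.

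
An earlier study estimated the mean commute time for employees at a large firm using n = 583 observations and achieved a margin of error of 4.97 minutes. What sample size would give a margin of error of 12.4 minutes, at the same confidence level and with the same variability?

Margin of error scales as 1/√n, so n₂ = n₁·(E₁/E₂)².
n₂ = 583 × (4.97/12.4)² = 583 × 0.1606 = 93.63
Round up: n₂ = 94.

94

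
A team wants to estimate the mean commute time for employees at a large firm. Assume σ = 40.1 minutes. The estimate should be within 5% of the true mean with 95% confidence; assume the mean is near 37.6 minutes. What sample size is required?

For a mean, the margin of error is E = z·σ/√n, so n = (zσ/E)².
At 95% confidence, z = 1.960.
E = 5% of 37.6 = 1.88 minutes.
n = (1.960 × 40.1 / 1.88)² = 1747.77
Round up: n = 1748.

1748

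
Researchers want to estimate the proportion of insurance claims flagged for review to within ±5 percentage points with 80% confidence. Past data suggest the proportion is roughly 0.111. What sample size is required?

For a proportion with margin E = 0.05 at 80% confidence, z = 1.282.
n = p̂(1−p̂)(z/E)² = 0.111 × 0.889 × (1.282/0.05)² = 64.87
Round up: n = 65.

65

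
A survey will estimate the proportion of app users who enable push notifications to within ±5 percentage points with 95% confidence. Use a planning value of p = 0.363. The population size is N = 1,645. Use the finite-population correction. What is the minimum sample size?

For a proportion with margin E = 0.05 at 95% confidence, z = 1.960.
n = p̂(1−p̂)(z/E)² = 0.363 × 0.637 × (1.960/0.05)² = 355.32 — call this n₀.
Finite-population correction with N = 1,645: n = n₀ / (1 + (n₀−1)/N) = 355.32 / 1.215 = 292.44
Round up: n = 293.

293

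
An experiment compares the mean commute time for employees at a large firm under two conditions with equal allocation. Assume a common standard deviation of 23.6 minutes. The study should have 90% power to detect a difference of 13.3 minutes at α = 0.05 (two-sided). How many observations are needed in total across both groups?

For two equal groups, n per group = 2·((z_{α/2} + z_β)·σ/δ)².
z_{α/2} = 1.960; z_β = 1.282 (power 90%).
n = 2 × (3.242 × 23.6 / 13.3)² = 2 × 33.09 = 66.18
Round up: n = 67 per group.
Total across both groups: 2 × 67 = 134.

134 total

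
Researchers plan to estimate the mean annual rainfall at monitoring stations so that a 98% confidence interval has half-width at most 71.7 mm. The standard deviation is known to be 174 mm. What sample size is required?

For a mean, the margin of error is E = z·σ/√n, so n = (zσ/E)².
At 98% confidence, z = 2.326.
n = (2.326 × 174 / 71.7)² = 31.86
Round up: n = 32.

n = 32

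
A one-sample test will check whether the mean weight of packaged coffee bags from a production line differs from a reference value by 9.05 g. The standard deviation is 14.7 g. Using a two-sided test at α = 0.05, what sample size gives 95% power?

35

For a one-sample z-test, n = ((z_{α/2} + z_β)·σ/δ)².
z_{α/2} = 1.960 (two-sided α = 0.05); z_β = 1.645 (power 95% → β = 0.05).
n = (3.605 × 14.7 / 9.05)² = 34.29
Round up: n = 35.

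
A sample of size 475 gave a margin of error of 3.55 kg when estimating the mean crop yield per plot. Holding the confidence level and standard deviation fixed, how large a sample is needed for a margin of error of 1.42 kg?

2969

Margin of error scales as 1/√n, so n₂ = n₁·(E₁/E₂)².
n₂ = 475 × (3.55/1.42)² = 475 × 6.25 = 2968.75
Round up: n₂ = 2969.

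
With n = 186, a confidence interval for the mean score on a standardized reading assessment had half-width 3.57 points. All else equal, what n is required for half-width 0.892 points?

n = 2980

Margin of error scales as 1/√n, so n₂ = n₁·(E₁/E₂)².
n₂ = 186 × (3.57/0.892)² = 186 × 16.02 = 2979.72
Round up: n₂ = 2980.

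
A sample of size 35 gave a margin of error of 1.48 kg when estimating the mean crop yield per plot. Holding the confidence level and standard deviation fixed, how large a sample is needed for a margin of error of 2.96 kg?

Margin of error scales as 1/√n, so n₂ = n₁·(E₁/E₂)².
n₂ = 35 × (1.48/2.96)² = 35 × 0.25 = 8.75
Round up: n₂ = 9.

9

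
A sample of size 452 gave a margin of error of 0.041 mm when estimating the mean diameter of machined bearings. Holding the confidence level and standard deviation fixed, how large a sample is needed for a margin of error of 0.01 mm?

7599

Margin of error scales as 1/√n, so n₂ = n₁·(E₁/E₂)².
n₂ = 452 × (0.041/0.01)² = 452 × 16.81 = 7598.12
Round up: n₂ = 7599.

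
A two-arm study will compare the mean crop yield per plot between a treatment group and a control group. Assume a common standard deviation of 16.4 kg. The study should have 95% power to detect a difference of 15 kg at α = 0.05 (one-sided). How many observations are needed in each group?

For two equal groups, n per group = 2·((z_α + z_β)·σ/δ)².
z_α = 1.645; z_β = 1.645 (power 95%).
n = 2 × (3.290 × 16.4 / 15)² = 2 × 12.94 = 25.88
Round up: n = 26 per group.

26 per group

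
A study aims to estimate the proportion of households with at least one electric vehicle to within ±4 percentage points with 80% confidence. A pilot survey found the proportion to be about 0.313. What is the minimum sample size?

For a proportion with margin E = 0.04 at 80% confidence, z = 1.282.
n = p̂(1−p̂)(z/E)² = 0.313 × 0.687 × (1.282/0.04)² = 220.88
Round up: n = 221.

n = 221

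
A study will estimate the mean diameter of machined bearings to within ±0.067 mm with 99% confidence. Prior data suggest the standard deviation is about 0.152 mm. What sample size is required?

35

For a mean, the margin of error is E = z·σ/√n, so n = (zσ/E)².
At 99% confidence, z = 2.576.
n = (2.576 × 0.152 / 0.067)² = 34.15
Round up: n = 35.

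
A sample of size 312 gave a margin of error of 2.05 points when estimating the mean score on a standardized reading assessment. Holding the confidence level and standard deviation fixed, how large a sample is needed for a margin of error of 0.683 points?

2811

Margin of error scales as 1/√n, so n₂ = n₁·(E₁/E₂)².
n₂ = 312 × (2.05/0.683)² = 312 × 9.009 = 2810.81
Round up: n₂ = 2811.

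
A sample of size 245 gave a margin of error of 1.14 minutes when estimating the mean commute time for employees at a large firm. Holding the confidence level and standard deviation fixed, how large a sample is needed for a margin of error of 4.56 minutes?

Margin of error scales as 1/√n, so n₂ = n₁·(E₁/E₂)².
n₂ = 245 × (1.14/4.56)² = 245 × 0.0625 = 15.31
Round up: n₂ = 16.

16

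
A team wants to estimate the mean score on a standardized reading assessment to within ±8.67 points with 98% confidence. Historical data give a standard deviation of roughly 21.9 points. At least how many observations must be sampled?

n = 35

For a mean, the margin of error is E = z·σ/√n, so n = (zσ/E)².
At 98% confidence, z = 2.326.
n = (2.326 × 21.9 / 8.67)² = 34.52
Round up: n = 35.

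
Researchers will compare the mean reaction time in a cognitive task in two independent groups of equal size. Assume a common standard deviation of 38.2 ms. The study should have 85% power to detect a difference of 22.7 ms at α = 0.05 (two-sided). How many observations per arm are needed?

51 per group

For two equal groups, n per group = 2·((z_{α/2} + z_β)·σ/δ)².
z_{α/2} = 1.960; z_β = 1.036 (power 85%).
n = 2 × (2.996 × 38.2 / 22.7)² = 2 × 25.42 = 50.84
Round up: n = 51 per group.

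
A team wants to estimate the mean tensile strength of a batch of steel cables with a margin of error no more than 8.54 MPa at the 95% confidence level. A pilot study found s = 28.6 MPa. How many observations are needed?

For a mean, the margin of error is E = z·σ/√n, so n = (zσ/E)².
At 95% confidence, z = 1.960.
n = (1.960 × 28.6 / 8.54)² = 43.09
Round up: n = 44.

44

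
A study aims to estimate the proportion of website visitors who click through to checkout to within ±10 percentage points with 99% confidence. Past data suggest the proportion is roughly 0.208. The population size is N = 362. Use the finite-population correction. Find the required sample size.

For a proportion with margin E = 0.1 at 99% confidence, z = 2.576.
n = p̂(1−p̂)(z/E)² = 0.208 × 0.792 × (2.576/0.1)² = 109.32 — call this n₀.
Finite-population correction with N = 362: n = n₀ / (1 + (n₀−1)/N) = 109.32 / 1.299 = 84.16
Round up: n = 85.

85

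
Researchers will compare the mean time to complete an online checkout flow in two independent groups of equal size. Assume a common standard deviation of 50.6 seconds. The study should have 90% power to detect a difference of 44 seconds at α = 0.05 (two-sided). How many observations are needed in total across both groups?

For two equal groups, n per group = 2·((z_{α/2} + z_β)·σ/δ)².
z_{α/2} = 1.960; z_β = 1.282 (power 90%).
n = 2 × (3.242 × 50.6 / 44)² = 2 × 13.90 = 27.80
Round up: n = 28 per group.
Total across both groups: 2 × 28 = 56.

56 total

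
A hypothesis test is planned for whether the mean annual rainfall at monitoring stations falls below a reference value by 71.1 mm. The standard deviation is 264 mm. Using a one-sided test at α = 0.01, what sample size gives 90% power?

180

For a one-sample z-test, n = ((z_α + z_β)·σ/δ)².
z_α = 2.326 (one-sided α = 0.01); z_β = 1.282 (power 90% → β = 0.1).
n = (3.608 × 264 / 71.1)² = 179.47
Round up: n = 180.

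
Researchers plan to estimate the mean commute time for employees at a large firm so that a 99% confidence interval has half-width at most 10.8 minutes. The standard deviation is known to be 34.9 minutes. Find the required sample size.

70

For a mean, the margin of error is E = z·σ/√n, so n = (zσ/E)².
At 99% confidence, z = 2.576.
n = (2.576 × 34.9 / 10.8)² = 69.29
Round up: n = 70.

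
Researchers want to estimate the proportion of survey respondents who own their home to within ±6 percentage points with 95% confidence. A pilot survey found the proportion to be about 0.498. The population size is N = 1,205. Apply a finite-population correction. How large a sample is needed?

For a proportion with margin E = 0.06 at 95% confidence, z = 1.960.
n = p̂(1−p̂)(z/E)² = 0.498 × 0.502 × (1.960/0.06)² = 266.77 — call this n₀.
Finite-population correction with N = 1,205: n = n₀ / (1 + (n₀−1)/N) = 266.77 / 1.221 = 218.48
Round up: n = 219.

n = 219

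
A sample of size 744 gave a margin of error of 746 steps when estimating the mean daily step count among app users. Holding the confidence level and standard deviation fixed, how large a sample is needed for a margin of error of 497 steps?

1677

Margin of error scales as 1/√n, so n₂ = n₁·(E₁/E₂)².
n₂ = 744 × (746/497)² = 744 × 2.253 = 1676.23
Round up: n₂ = 1677.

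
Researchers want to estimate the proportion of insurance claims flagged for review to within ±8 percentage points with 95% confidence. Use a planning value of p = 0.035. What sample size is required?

n = 21

For a proportion with margin E = 0.08 at 95% confidence, z = 1.960.
n = p̂(1−p̂)(z/E)² = 0.035 × 0.965 × (1.960/0.08)² = 20.27
Round up: n = 21.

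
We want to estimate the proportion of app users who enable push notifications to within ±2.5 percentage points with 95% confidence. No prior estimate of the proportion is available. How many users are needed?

n = 1537

For a proportion with margin E = 0.025 at 95% confidence, z = 1.960.
With no prior estimate, use p = 0.5, which maximizes p(1−p) at 0.25.
n = 0.25 × (z/E)² = 0.25 × (1.960/0.025)² = 1536.64
Round up: n = 1537.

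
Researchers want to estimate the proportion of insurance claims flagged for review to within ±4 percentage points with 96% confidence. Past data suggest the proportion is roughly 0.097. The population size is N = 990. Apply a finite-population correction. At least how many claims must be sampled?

n = 188

For a proportion with margin E = 0.04 at 96% confidence, z = 2.054.
n = p̂(1−p̂)(z/E)² = 0.097 × 0.903 × (2.054/0.04)² = 230.96 — call this n₀.
Finite-population correction with N = 990: n = n₀ / (1 + (n₀−1)/N) = 230.96 / 1.232 = 187.47
Round up: n = 188.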